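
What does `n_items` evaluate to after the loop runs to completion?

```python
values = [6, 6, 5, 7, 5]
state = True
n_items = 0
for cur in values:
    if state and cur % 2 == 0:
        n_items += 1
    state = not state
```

Let's trace through this code step by step.

Initialize: values = [6, 6, 5, 7, 5]
Initialize: state = True
Initialize: n_items = 0
Entering loop: for cur in values:
After iteration 1: cur = 6, state = False, n_items = 1
After iteration 2: cur = 6, state = True, n_items = 1
After iteration 3: cur = 5, state = False, n_items = 1
After iteration 4: cur = 7, state = True, n_items = 1
After iteration 5: cur = 5, state = False, n_items = 1
Loop ends.

Final answer: 1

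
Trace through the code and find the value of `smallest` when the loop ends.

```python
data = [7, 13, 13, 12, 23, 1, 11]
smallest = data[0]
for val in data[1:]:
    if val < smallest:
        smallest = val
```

Let's trace through this code step by step.

Initialize: data = [7, 13, 13, 12, 23, 1, 11]
Initialize: smallest = 7
Entering loop: for val in data[1:]:
After iteration 1: val = 13, smallest = 7
After iteration 2: val = 13, smallest = 7
After iteration 3: val = 12, smallest = 7
After iteration 4: val = 23, smallest = 7
After iteration 5: val = 1, smallest = 1
After iteration 6: val = 11, smallest = 1
Loop ends.

Final answer: 1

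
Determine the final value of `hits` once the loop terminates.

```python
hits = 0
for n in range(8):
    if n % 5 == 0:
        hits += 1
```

Let's trace through this code step by step.

Initialize: hits = 0
Entering loop: for n in range(8):
After iteration 1: n = 0, hits = 1
After iteration 2: n = 1, hits = 1
After iteration 3: n = 2, hits = 1
After iteration 4: n = 3, hits = 1
After iteration 5: n = 4, hits = 1
After iteration 6: n = 5, hits = 2
After iteration 7: n = 6, hits = 2
After iteration 8: n = 7, hits = 2
Loop ends.

Final answer: 2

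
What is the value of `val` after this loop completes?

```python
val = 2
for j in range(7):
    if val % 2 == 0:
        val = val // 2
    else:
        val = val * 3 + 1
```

Let's trace through this code step by step.

Initialize: val = 2
Entering loop: for j in range(7):
After iteration 1: j = 0, val = 1
After iteration 2: j = 1, val = 4
After iteration 3: j = 2, val = 2
After iteration 4: j = 3, val = 1
After iteration 5: j = 4, val = 4
After iteration 6: j = 5, val = 2
After iteration 7: j = 6, val = 1
Loop ends.

Final answer: 1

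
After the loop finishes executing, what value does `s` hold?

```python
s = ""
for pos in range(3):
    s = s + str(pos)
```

Let's trace through this code step by step.

Initialize: s = ''
Entering loop: for pos in range(3):
After iteration 1: pos = 0, s = '0'
After iteration 2: pos = 1, s = '01'
After iteration 3: pos = 2, s = '012'
Loop ends.

Final answer: '012'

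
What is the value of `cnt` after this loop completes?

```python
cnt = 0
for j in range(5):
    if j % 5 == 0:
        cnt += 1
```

Let's trace through this code step by step.

Initialize: cnt = 0
Entering loop: for j in range(5):
After iteration 1: j = 0, cnt = 1
After iteration 2: j = 1, cnt = 1
After iteration 3: j = 2, cnt = 1
After iteration 4: j = 3, cnt = 1
After iteration 5: j = 4, cnt = 1
Loop ends.

Final answer: 1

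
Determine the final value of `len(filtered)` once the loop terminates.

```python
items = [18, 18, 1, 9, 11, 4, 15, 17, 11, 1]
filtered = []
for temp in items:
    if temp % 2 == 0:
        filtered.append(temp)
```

Let's trace through this code step by step.

Initialize: items = [18, 18, 1, 9, 11, 4, 15, 17, 11, 1]
Initialize: filtered = []
Entering loop: for temp in items:
After iteration 1: temp = 18, filtered = [18]
After iteration 2: temp = 18, filtered = [18, 18]
After iteration 3: temp = 1, filtered = [18, 18]
After iteration 4: temp = 9, filtered = [18, 18]
After iteration 5: temp = 11, filtered = [18, 18]
After iteration 6: temp = 4, filtered = [18, 18, 4]
After iteration 7: temp = 15, filtered = [18, 18, 4]
After iteration 8: temp = 17, filtered = [18, 18, 4]
After iteration 9: temp = 11, filtered = [18, 18, 4]
After iteration 10: temp = 1, filtered = [18, 18, 4]
Loop ends.
len(filtered) = 3

Final answer: 3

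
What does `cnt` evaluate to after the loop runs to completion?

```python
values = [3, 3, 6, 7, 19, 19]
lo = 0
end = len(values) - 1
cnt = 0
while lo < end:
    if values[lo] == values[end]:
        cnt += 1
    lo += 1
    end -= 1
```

Let's trace through this code step by step.

Initialize: values = [3, 3, 6, 7, 19, 19]
Initialize: lo = 0
Initialize: end = 5
Initialize: cnt = 0
Entering loop: while lo < end:
After iteration 1: lo = 1, end = 4, cnt = 0
After iteration 2: lo = 2, end = 3, cnt = 0
After iteration 3: lo = 3, end = 2, cnt = 0
Loop ends.

Final answer: 0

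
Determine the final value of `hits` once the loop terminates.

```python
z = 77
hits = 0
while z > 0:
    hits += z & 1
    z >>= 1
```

Let's trace through this code step by step.

Initialize: z = 77
Initialize: hits = 0
Entering loop: while z > 0:
After iteration 1: z = 38, hits = 1
After iteration 2: z = 19, hits = 1
After iteration 3: z = 9, hits = 2
After iteration 4: z = 4, hits = 3
After iteration 5: z = 2, hits = 3
After iteration 6: z = 1, hits = 3
After iteration 7: z = 0, hits = 4
Loop ends.

Final answer: 4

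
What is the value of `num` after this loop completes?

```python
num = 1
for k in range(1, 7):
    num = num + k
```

Let's trace through this code step by step.

Initialize: num = 1
Entering loop: for k in range(1, 7):
After iteration 1: k = 1, num = 2
After iteration 2: k = 2, num = 4
After iteration 3: k = 3, num = 7
After iteration 4: k = 4, num = 11
After iteration 5: k = 5, num = 16
After iteration 6: k = 6, num = 22
Loop ends.

Final answer: 22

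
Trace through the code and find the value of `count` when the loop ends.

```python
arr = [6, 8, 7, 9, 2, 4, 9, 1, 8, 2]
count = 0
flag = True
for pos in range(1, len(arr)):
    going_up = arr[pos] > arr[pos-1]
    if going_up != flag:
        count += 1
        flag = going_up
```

Let's trace through this code step by step.

Initialize: arr = [6, 8, 7, 9, 2, 4, 9, 1, 8, 2]
Initialize: count = 0
Initialize: flag = True
Entering loop: for pos in range(1, len(arr)):
After iteration 1: pos = 1, count = 0, flag = True, going_up = True
After iteration 2: pos = 2, count = 1, flag = False, going_up = False
After iteration 3: pos = 3, count = 2, flag = True, going_up = True
After iteration 4: pos = 4, count = 3, flag = False, going_up = False
After iteration 5: pos = 5, count = 4, flag = True, going_up = True
After iteration 6: pos = 6, count = 4, flag = True, going_up = True
After iteration 7: pos = 7, count = 5, flag = False, going_up = False
After iteration 8: pos = 8, count = 6, flag = True, going_up = True
After iteration 9: pos = 9, count = 7, flag = False, going_up = False
Loop ends.

Final answer: 7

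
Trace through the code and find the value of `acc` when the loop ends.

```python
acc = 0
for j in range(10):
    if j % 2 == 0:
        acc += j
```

Let's trace through this code step by step.

Initialize: acc = 0
Entering loop: for j in range(10):
After iteration 1: j = 0, acc = 0
After iteration 2: j = 1, acc = 0
After iteration 3: j = 2, acc = 2
After iteration 4: j = 3, acc = 2
After iteration 5: j = 4, acc = 6
After iteration 6: j = 5, acc = 6
After iteration 7: j = 6, acc = 12
After iteration 8: j = 7, acc = 12
After iteration 9: j = 8, acc = 20
After iteration 10: j = 9, acc = 20
Loop ends.

Final answer: 20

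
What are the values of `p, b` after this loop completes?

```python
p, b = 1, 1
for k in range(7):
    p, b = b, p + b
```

Let's trace through this code step by step.

Initialize: p = 1
Initialize: b = 1
Entering loop: for k in range(7):
After iteration 1: k = 0, p = 1, b = 2
After iteration 2: k = 1, p = 2, b = 3
After iteration 3: k = 2, p = 3, b = 5
After iteration 4: k = 3, p = 5, b = 8
After iteration 5: k = 4, p = 8, b = 13
After iteration 6: k = 5, p = 13, b = 21
After iteration 7: k = 6, p = 21, b = 34
Loop ends.

Final answer: 21, 34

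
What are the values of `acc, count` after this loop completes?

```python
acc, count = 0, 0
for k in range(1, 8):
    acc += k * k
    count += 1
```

Let's trace through this code step by step.

Initialize: acc = 0
Initialize: count = 0
Entering loop: for k in range(1, 8):
After iteration 1: k = 1, acc = 1, count = 1
After iteration 2: k = 2, acc = 5, count = 2
After iteration 3: k = 3, acc = 14, count = 3
After iteration 4: k = 4, acc = 30, count = 4
After iteration 5: k = 5, acc = 55, count = 5
After iteration 6: k = 6, acc = 91, count = 6
After iteration 7: k = 7, acc = 140, count = 7
Loop ends.

Final answer: 140, 7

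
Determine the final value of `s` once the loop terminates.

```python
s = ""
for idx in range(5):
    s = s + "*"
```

Let's trace through this code step by step.

Initialize: s = ''
Entering loop: for idx in range(5):
After iteration 1: idx = 0, s = '*'
After iteration 2: idx = 1, s = '**'
After iteration 3: idx = 2, s = '***'
After iteration 4: idx = 3, s = '****'
After iteration 5: idx = 4, s = '*****'
Loop ends.

Final answer: '*****'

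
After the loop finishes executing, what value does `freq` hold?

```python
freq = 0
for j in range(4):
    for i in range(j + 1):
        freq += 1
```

Let's trace through this code step by step.

Initialize: freq = 0
Entering loop: for j in range(4):
After iteration 1: j = 0, freq = 1, i = 0
After iteration 2: j = 1, freq = 3, i = 1
After iteration 3: j = 2, freq = 6, i = 2
After iteration 4: j = 3, freq = 10, i = 3
Loop ends.

Final answer: 10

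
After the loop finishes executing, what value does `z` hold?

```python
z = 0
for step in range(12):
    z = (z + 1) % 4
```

Let's trace through this code step by step.

Initialize: z = 0
Entering loop: for step in range(12):
After iteration 1: step = 0, z = 1
After iteration 2: step = 1, z = 2
After iteration 3: step = 2, z = 3
After iteration 4: step = 3, z = 0
After iteration 5: step = 4, z = 1
After iteration 6: step = 5, z = 2
After iteration 7: step = 6, z = 3
After iteration 8: step = 7, z = 0
After iteration 9: step = 8, z = 1
After iteration 10: step = 9, z = 2
After iteration 11: step = 10, z = 3
After iteration 12: step = 11, z = 0
Loop ends.

Final answer: 0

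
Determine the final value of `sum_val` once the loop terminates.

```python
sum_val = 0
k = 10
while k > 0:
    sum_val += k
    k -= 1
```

Let's trace through this code step by step.

Initialize: sum_val = 0
Initialize: k = 10
Entering loop: while k > 0:
After iteration 1: sum_val = 10, k = 9
After iteration 2: sum_val = 19, k = 8
After iteration 3: sum_val = 27, k = 7
After iteration 4: sum_val = 34, k = 6
After iteration 5: sum_val = 40, k = 5
After iteration 6: sum_val = 45, k = 4
After iteration 7: sum_val = 49, k = 3
After iteration 8: sum_val = 52, k = 2
After iteration 9: sum_val = 54, k = 1
After iteration 10: sum_val = 55, k = 0
Loop ends.

Final answer: 55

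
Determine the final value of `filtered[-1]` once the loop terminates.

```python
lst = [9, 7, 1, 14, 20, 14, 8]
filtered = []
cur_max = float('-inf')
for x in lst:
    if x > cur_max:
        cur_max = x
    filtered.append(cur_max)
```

Let's trace through this code step by step.

Initialize: lst = [9, 7, 1, 14, 20, 14, 8]
Initialize: filtered = []
Initialize: cur_max = -inf
Entering loop: for x in lst:
After iteration 1: x = 9, filtered = [9], cur_max = 9
After iteration 2: x = 7, filtered = [9, 9], cur_max = 9
After iteration 3: x = 1, filtered = [9, 9, 9], cur_max = 9
After iteration 4: x = 14, filtered = [9, 9, 9, 14], cur_max = 14
After iteration 5: x = 20, filtered = [9, 9, 9, 14, 20], cur_max = 20
After iteration 6: x = 14, filtered = [9, 9, 9, 14, 20, 20], cur_max = 20
After iteration 7: x = 8, filtered = [9, 9, 9, 14, 20, 20, 20], cur_max = 20
Loop ends.
filtered[-1] = 20

Final answer: 20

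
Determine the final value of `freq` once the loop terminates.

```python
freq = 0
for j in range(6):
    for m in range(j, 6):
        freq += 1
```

Let's trace through this code step by step.

Initialize: freq = 0
Entering loop: for j in range(6):
After iteration 1: j = 0, freq = 6
After iteration 2: j = 1, freq = 11
After iteration 3: j = 2, freq = 15
After iteration 4: j = 3, freq = 18
After iteration 5: j = 4, freq = 20
After iteration 6: j = 5, freq = 21
Loop ends.

Final answer: 21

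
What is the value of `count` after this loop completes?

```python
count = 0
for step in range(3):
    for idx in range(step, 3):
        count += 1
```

Let's trace through this code step by step.

Initialize: count = 0
Entering loop: for step in range(3):
After iteration 1: step = 0, count = 3
After iteration 2: step = 1, count = 5
After iteration 3: step = 2, count = 6
Loop ends.

Final answer: 6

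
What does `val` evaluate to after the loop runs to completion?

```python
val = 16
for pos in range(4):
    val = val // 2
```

Let's trace through this code step by step.

Initialize: val = 16
Entering loop: for pos in range(4):
After iteration 1: pos = 0, val = 8
After iteration 2: pos = 1, val = 4
After iteration 3: pos = 2, val = 2
After iteration 4: pos = 3, val = 1
Loop ends.

Final answer: 1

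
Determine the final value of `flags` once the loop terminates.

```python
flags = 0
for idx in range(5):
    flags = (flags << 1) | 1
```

Let's trace through this code step by step.

Initialize: flags = 0
Entering loop: for idx in range(5):
After iteration 1: idx = 0, flags = 1
After iteration 2: idx = 1, flags = 3
After iteration 3: idx = 2, flags = 7
After iteration 4: idx = 3, flags = 15
After iteration 5: idx = 4, flags = 31
Loop ends.

Final answer: 31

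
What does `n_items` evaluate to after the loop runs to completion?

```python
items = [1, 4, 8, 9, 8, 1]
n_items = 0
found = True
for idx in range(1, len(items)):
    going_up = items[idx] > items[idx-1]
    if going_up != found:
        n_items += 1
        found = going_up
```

Let's trace through this code step by step.

Initialize: items = [1, 4, 8, 9, 8, 1]
Initialize: n_items = 0
Initialize: found = True
Entering loop: for idx in range(1, len(items)):
After iteration 1: idx = 1, n_items = 0, found = True, going_up = True
After iteration 2: idx = 2, n_items = 0, found = True, going_up = True
After iteration 3: idx = 3, n_items = 0, found = True, going_up = True
After iteration 4: idx = 4, n_items = 1, found = False, going_up = False
After iteration 5: idx = 5, n_items = 1, found = False, going_up = False
Loop ends.

Final answer: 1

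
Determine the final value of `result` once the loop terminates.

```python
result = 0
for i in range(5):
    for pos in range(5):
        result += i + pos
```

Let's trace through this code step by step.

Initialize: result = 0
Entering loop: for i in range(5):
After iteration 1: i = 0, result = 10
After iteration 2: i = 1, result = 25
After iteration 3: i = 2, result = 45
After iteration 4: i = 3, result = 70
After iteration 5: i = 4, result = 100
Loop ends.

Final answer: 100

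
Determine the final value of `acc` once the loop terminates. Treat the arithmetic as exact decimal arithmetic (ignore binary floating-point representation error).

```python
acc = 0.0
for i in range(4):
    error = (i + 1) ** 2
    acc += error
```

Let's trace through this code step by step.

Initialize: acc = 0.0
Entering loop: for i in range(4):
After iteration 1: i = 0, acc = 1.0, error = 1
After iteration 2: i = 1, acc = 5.0, error = 4
After iteration 3: i = 2, acc = 14.0, error = 9
After iteration 4: i = 3, acc = 30.0, error = 16
Loop ends.

Final answer: 30.0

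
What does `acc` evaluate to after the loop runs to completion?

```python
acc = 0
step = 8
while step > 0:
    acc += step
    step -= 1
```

Let's trace through this code step by step.

Initialize: acc = 0
Initialize: step = 8
Entering loop: while step > 0:
After iteration 1: acc = 8, step = 7
After iteration 2: acc = 15, step = 6
After iteration 3: acc = 21, step = 5
After iteration 4: acc = 26, step = 4
After iteration 5: acc = 30, step = 3
After iteration 6: acc = 33, step = 2
After iteration 7: acc = 35, step = 1
After iteration 8: acc = 36, step = 0
Loop ends.

Final answer: 36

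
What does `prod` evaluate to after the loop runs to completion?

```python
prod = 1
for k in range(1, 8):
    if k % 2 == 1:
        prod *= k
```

Let's trace through this code step by step.

Initialize: prod = 1
Entering loop: for k in range(1, 8):
After iteration 1: k = 1, prod = 1
After iteration 2: k = 2, prod = 1
After iteration 3: k = 3, prod = 3
After iteration 4: k = 4, prod = 3
After iteration 5: k = 5, prod = 15
After iteration 6: k = 6, prod = 15
After iteration 7: k = 7, prod = 105
Loop ends.

Final answer: 105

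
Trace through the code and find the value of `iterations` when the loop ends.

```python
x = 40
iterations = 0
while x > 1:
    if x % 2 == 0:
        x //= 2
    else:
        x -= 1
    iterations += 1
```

Let's trace through this code step by step.

Initialize: x = 40
Initialize: iterations = 0
Entering loop: while x > 1:
After iteration 1: x = 20, iterations = 1
After iteration 2: x = 10, iterations = 2
After iteration 3: x = 5, iterations = 3
After iteration 4: x = 4, iterations = 4
After iteration 5: x = 2, iterations = 5
After iteration 6: x = 1, iterations = 6
Loop ends.

Final answer: 6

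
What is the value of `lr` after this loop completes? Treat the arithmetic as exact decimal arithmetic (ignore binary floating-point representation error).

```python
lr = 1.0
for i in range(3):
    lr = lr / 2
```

Let's trace through this code step by step.

Initialize: lr = 1.0
Entering loop: for i in range(3):
After iteration 1: i = 0, lr = 0.5
After iteration 2: i = 1, lr = 0.25
After iteration 3: i = 2, lr = 0.125
Loop ends.

Final answer: 0.125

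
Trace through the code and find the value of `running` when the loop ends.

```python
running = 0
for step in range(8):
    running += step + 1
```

Let's trace through this code step by step.

Initialize: running = 0
Entering loop: for step in range(8):
After iteration 1: step = 0, running = 1
After iteration 2: step = 1, running = 3
After iteration 3: step = 2, running = 6
After iteration 4: step = 3, running = 10
After iteration 5: step = 4, running = 15
After iteration 6: step = 5, running = 21
After iteration 7: step = 6, running = 28
After iteration 8: step = 7, running = 36
Loop ends.

Final answer: 36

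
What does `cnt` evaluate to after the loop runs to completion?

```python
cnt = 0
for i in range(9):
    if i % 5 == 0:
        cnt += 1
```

Let's trace through this code step by step.

Initialize: cnt = 0
Entering loop: for i in range(9):
After iteration 1: i = 0, cnt = 1
After iteration 2: i = 1, cnt = 1
After iteration 3: i = 2, cnt = 1
After iteration 4: i = 3, cnt = 1
After iteration 5: i = 4, cnt = 1
After iteration 6: i = 5, cnt = 2
After iteration 7: i = 6, cnt = 2
After iteration 8: i = 7, cnt = 2
After iteration 9: i = 8, cnt = 2
Loop ends.

Final answer: 2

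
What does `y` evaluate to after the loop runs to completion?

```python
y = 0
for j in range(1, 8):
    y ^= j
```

Let's trace through this code step by step.

Initialize: y = 0
Entering loop: for j in range(1, 8):
After iteration 1: j = 1, y = 1
After iteration 2: j = 2, y = 3
After iteration 3: j = 3, y = 0
After iteration 4: j = 4, y = 4
After iteration 5: j = 5, y = 1
After iteration 6: j = 6, y = 7
After iteration 7: j = 7, y = 0
Loop ends.

Final answer: 0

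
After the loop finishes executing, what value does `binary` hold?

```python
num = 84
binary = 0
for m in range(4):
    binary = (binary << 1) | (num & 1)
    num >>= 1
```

Let's trace through this code step by step.

Initialize: num = 84
Initialize: binary = 0
Entering loop: for m in range(4):
After iteration 1: m = 0, num = 42, binary = 0
After iteration 2: m = 1, num = 21, binary = 0
After iteration 3: m = 2, num = 10, binary = 1
After iteration 4: m = 3, num = 5, binary = 2
Loop ends.

Final answer: 2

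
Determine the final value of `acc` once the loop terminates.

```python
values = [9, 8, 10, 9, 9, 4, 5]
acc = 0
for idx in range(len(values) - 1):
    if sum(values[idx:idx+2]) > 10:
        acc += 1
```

Let's trace through this code step by step.

Initialize: values = [9, 8, 10, 9, 9, 4, 5]
Initialize: acc = 0
Entering loop: for idx in range(len(values) - 1):
After iteration 1: idx = 0, acc = 1
After iteration 2: idx = 1, acc = 2
After iteration 3: idx = 2, acc = 3
After iteration 4: idx = 3, acc = 4
After iteration 5: idx = 4, acc = 5
After iteration 6: idx = 5, acc = 5
Loop ends.

Final answer: 5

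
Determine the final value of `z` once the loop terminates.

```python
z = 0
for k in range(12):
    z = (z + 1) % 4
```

Let's trace through this code step by step.

Initialize: z = 0
Entering loop: for k in range(12):
After iteration 1: k = 0, z = 1
After iteration 2: k = 1, z = 2
After iteration 3: k = 2, z = 3
After iteration 4: k = 3, z = 0
After iteration 5: k = 4, z = 1
After iteration 6: k = 5, z = 2
After iteration 7: k = 6, z = 3
After iteration 8: k = 7, z = 0
After iteration 9: k = 8, z = 1
After iteration 10: k = 9, z = 2
After iteration 11: k = 10, z = 3
After iteration 12: k = 11, z = 0
Loop ends.

Final answer: 0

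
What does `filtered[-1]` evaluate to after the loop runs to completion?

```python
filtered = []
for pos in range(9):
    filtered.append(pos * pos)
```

Let's trace through this code step by step.

Initialize: filtered = []
Entering loop: for pos in range(9):
After iteration 1: pos = 0, filtered = [0]
After iteration 2: pos = 1, filtered = [0, 1]
After iteration 3: pos = 2, filtered = [0, 1, 4]
After iteration 4: pos = 3, filtered = [0, 1, 4, 9]
After iteration 5: pos = 4, filtered = [0, 1, 4, 9, 16]
After iteration 6: pos = 5, filtered = [0, 1, 4, 9, 16, 25]
After iteration 7: pos = 6, filtered = [0, 1, 4, 9, 16, 25, 36]
After iteration 8: pos = 7, filtered = [0, 1, 4, 9, 16, 25, 36, 49]
After iteration 9: pos = 8, filtered = [0, 1, 4, 9, 16, 25, 36, 49, 64]
Loop ends.
filtered[-1] = 64

Final answer: 64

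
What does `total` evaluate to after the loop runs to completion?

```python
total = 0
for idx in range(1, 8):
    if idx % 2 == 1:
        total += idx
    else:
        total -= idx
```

Let's trace through this code step by step.

Initialize: total = 0
Entering loop: for idx in range(1, 8):
After iteration 1: idx = 1, total = 1
After iteration 2: idx = 2, total = -1
After iteration 3: idx = 3, total = 2
After iteration 4: idx = 4, total = -2
After iteration 5: idx = 5, total = 3
After iteration 6: idx = 6, total = -3
After iteration 7: idx = 7, total = 4
Loop ends.

Final answer: 4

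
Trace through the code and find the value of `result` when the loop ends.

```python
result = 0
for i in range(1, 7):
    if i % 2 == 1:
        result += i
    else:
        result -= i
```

Let's trace through this code step by step.

Initialize: result = 0
Entering loop: for i in range(1, 7):
After iteration 1: i = 1, result = 1
After iteration 2: i = 2, result = -1
After iteration 3: i = 3, result = 2
After iteration 4: i = 4, result = -2
After iteration 5: i = 5, result = 3
After iteration 6: i = 6, result = -3
Loop ends.

Final answer: -3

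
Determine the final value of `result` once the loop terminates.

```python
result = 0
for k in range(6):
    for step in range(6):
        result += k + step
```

Let's trace through this code step by step.

Initialize: result = 0
Entering loop: for k in range(6):
After iteration 1: k = 0, result = 15
After iteration 2: k = 1, result = 36
After iteration 3: k = 2, result = 63
After iteration 4: k = 3, result = 96
After iteration 5: k = 4, result = 135
After iteration 6: k = 5, result = 180
Loop ends.

Final answer: 180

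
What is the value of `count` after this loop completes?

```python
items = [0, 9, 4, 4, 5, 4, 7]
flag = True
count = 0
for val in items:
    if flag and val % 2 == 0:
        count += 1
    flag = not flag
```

Let's trace through this code step by step.

Initialize: items = [0, 9, 4, 4, 5, 4, 7]
Initialize: flag = True
Initialize: count = 0
Entering loop: for val in items:
After iteration 1: val = 0, flag = False, count = 1
After iteration 2: val = 9, flag = True, count = 1
After iteration 3: val = 4, flag = False, count = 2
After iteration 4: val = 4, flag = True, count = 2
After iteration 5: val = 5, flag = False, count = 2
After iteration 6: val = 4, flag = True, count = 2
After iteration 7: val = 7, flag = False, count = 2
Loop ends.

Final answer: 2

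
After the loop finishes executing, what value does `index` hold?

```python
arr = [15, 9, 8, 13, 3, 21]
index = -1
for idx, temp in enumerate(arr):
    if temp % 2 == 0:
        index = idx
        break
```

Let's trace through this code step by step.

Initialize: arr = [15, 9, 8, 13, 3, 21]
Initialize: index = -1
Entering loop: for idx, temp in enumerate(arr):
After iteration 1: idx = 0, temp = 15, index = -1
After iteration 2: idx = 1, temp = 9, index = -1
After iteration 3: idx = 2, temp = 8, index = 2
Loop ends.

Final answer: 2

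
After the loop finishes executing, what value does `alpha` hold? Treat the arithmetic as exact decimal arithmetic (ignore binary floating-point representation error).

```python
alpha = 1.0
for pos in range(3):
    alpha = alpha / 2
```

Let's trace through this code step by step.

Initialize: alpha = 1.0
Entering loop: for pos in range(3):
After iteration 1: pos = 0, alpha = 0.5
After iteration 2: pos = 1, alpha = 0.25
After iteration 3: pos = 2, alpha = 0.125
Loop ends.

Final answer: 0.125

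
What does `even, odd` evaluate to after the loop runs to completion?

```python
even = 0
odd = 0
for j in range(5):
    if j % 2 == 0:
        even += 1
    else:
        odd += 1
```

Let's trace through this code step by step.

Initialize: even = 0
Initialize: odd = 0
Entering loop: for j in range(5):
After iteration 1: j = 0, even = 1, odd = 0
After iteration 2: j = 1, even = 1, odd = 1
After iteration 3: j = 2, even = 2, odd = 1
After iteration 4: j = 3, even = 2, odd = 2
After iteration 5: j = 4, even = 3, odd = 2
Loop ends.

Final answer: 3, 2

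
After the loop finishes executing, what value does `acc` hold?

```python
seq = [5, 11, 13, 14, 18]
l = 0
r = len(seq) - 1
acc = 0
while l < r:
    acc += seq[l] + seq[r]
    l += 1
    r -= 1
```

Let's trace through this code step by step.

Initialize: seq = [5, 11, 13, 14, 18]
Initialize: l = 0
Initialize: r = 4
Initialize: acc = 0
Entering loop: while l < r:
After iteration 1: l = 1, r = 3, acc = 23
After iteration 2: l = 2, r = 2, acc = 48
Loop ends.

Final answer: 48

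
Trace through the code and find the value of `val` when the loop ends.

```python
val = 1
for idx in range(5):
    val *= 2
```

Let's trace through this code step by step.

Initialize: val = 1
Entering loop: for idx in range(5):
After iteration 1: idx = 0, val = 2
After iteration 2: idx = 1, val = 4
After iteration 3: idx = 2, val = 8
After iteration 4: idx = 3, val = 16
After iteration 5: idx = 4, val = 32
Loop ends.

Final answer: 32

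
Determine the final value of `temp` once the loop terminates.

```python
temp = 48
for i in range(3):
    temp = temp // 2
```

Let's trace through this code step by step.

Initialize: temp = 48
Entering loop: for i in range(3):
After iteration 1: i = 0, temp = 24
After iteration 2: i = 1, temp = 12
After iteration 3: i = 2, temp = 6
Loop ends.

Final answer: 6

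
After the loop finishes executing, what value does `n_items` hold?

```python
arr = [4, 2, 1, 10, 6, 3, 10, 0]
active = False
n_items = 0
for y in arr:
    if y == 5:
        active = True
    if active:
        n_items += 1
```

Let's trace through this code step by step.

Initialize: arr = [4, 2, 1, 10, 6, 3, 10, 0]
Initialize: active = False
Initialize: n_items = 0
Entering loop: for y in arr:
After iteration 1: y = 4, n_items = 0
After iteration 2: y = 2, n_items = 0
After iteration 3: y = 1, n_items = 0
After iteration 4: y = 10, n_items = 0
After iteration 5: y = 6, n_items = 0
After iteration 6: y = 3, n_items = 0
After iteration 7: y = 10, n_items = 0
After iteration 8: y = 0, n_items = 0
Loop ends.

Final answer: 0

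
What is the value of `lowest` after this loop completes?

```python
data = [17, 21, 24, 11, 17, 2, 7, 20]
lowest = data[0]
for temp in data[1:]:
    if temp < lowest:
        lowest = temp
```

Let's trace through this code step by step.

Initialize: data = [17, 21, 24, 11, 17, 2, 7, 20]
Initialize: lowest = 17
Entering loop: for temp in data[1:]:
After iteration 1: temp = 21, lowest = 17
After iteration 2: temp = 24, lowest = 17
After iteration 3: temp = 11, lowest = 11
After iteration 4: temp = 17, lowest = 11
After iteration 5: temp = 2, lowest = 2
After iteration 6: temp = 7, lowest = 2
After iteration 7: temp = 20, lowest = 2
Loop ends.

Final answer: 2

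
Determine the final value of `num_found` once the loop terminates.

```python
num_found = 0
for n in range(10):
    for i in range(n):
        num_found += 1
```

Let's trace through this code step by step.

Initialize: num_found = 0
Entering loop: for n in range(10):
After iteration 1: n = 0, num_found = 0
After iteration 2: n = 1, num_found = 1, i = 0
After iteration 3: n = 2, num_found = 3, i = 1
After iteration 4: n = 3, num_found = 6, i = 2
After iteration 5: n = 4, num_found = 10, i = 3
After iteration 6: n = 5, num_found = 15, i = 4
After iteration 7: n = 6, num_found = 21, i = 5
After iteration 8: n = 7, num_found = 28, i = 6
After iteration 9: n = 8, num_found = 36, i = 7
After iteration 10: n = 9, num_found = 45, i = 8
Loop ends.

Final answer: 45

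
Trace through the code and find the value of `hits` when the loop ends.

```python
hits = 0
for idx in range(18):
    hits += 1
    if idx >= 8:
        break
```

Let's trace through this code step by step.

Initialize: hits = 0
Entering loop: for idx in range(18):
After iteration 1: idx = 0, hits = 1
After iteration 2: idx = 1, hits = 2
After iteration 3: idx = 2, hits = 3
After iteration 4: idx = 3, hits = 4
After iteration 5: idx = 4, hits = 5
After iteration 6: idx = 5, hits = 6
After iteration 7: idx = 6, hits = 7
After iteration 8: idx = 7, hits = 8
After iteration 9: idx = 8, hits = 9
Loop ends.

Final answer: 9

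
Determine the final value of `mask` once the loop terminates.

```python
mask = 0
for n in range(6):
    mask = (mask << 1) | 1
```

Let's trace through this code step by step.

Initialize: mask = 0
Entering loop: for n in range(6):
After iteration 1: n = 0, mask = 1
After iteration 2: n = 1, mask = 3
After iteration 3: n = 2, mask = 7
After iteration 4: n = 3, mask = 15
After iteration 5: n = 4, mask = 31
After iteration 6: n = 5, mask = 63
Loop ends.

Final answer: 63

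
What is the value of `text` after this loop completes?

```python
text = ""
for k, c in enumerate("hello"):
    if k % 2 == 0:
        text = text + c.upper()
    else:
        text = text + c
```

Let's trace through this code step by step.

Initialize: text = ''
Entering loop: for k, c in enumerate("hello"):
After iteration 1: k = 0, c = 'h', text = 'H'
After iteration 2: k = 1, c = 'e', text = 'He'
After iteration 3: k = 2, c = 'l', text = 'HeL'
After iteration 4: k = 3, c = 'l', text = 'HeLl'
After iteration 5: k = 4, c = 'o', text = 'HeLlO'
Loop ends.

Final answer: 'HeLlO'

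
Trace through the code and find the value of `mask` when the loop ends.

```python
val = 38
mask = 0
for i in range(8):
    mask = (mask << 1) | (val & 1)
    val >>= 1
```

Let's trace through this code step by step.

Initialize: val = 38
Initialize: mask = 0
Entering loop: for i in range(8):
After iteration 1: i = 0, val = 19, mask = 0
After iteration 2: i = 1, val = 9, mask = 1
After iteration 3: i = 2, val = 4, mask = 3
After iteration 4: i = 3, val = 2, mask = 6
After iteration 5: i = 4, val = 1, mask = 12
After iteration 6: i = 5, val = 0, mask = 25
After iteration 7: i = 6, val = 0, mask = 50
After iteration 8: i = 7, val = 0, mask = 100
Loop ends.

Final answer: 100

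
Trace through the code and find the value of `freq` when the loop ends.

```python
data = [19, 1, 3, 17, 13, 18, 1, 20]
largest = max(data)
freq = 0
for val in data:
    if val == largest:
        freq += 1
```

Let's trace through this code step by step.

Initialize: data = [19, 1, 3, 17, 13, 18, 1, 20]
Initialize: largest = 20
Initialize: freq = 0
Entering loop: for val in data:
After iteration 1: val = 19, freq = 0
After iteration 2: val = 1, freq = 0
After iteration 3: val = 3, freq = 0
After iteration 4: val = 17, freq = 0
After iteration 5: val = 13, freq = 0
After iteration 6: val = 18, freq = 0
After iteration 7: val = 1, freq = 0
After iteration 8: val = 20, freq = 1
Loop ends.

Final answer: 1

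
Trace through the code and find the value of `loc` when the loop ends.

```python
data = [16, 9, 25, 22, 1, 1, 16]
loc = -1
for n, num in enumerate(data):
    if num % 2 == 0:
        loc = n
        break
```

Let's trace through this code step by step.

Initialize: data = [16, 9, 25, 22, 1, 1, 16]
Initialize: loc = -1
Entering loop: for n, num in enumerate(data):
After iteration 1: n = 0, num = 16, loc = 0
Loop ends.

Final answer: 0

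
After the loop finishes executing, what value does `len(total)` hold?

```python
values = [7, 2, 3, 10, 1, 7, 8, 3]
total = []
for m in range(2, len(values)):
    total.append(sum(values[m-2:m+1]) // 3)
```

Let's trace through this code step by step.

Initialize: values = [7, 2, 3, 10, 1, 7, 8, 3]
Initialize: total = []
Entering loop: for m in range(2, len(values)):
After iteration 1: m = 2, total = [4]
After iteration 2: m = 3, total = [4, 5]
After iteration 3: m = 4, total = [4, 5, 4]
After iteration 4: m = 5, total = [4, 5, 4, 6]
After iteration 5: m = 6, total = [4, 5, 4, 6, 5]
After iteration 6: m = 7, total = [4, 5, 4, 6, 5, 6]
Loop ends.
len(total) = 6

Final answer: 6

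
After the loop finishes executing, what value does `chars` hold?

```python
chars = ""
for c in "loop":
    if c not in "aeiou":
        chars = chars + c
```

Let's trace through this code step by step.

Initialize: chars = ''
Entering loop: for c in "loop":
After iteration 1: c = 'l', chars = 'l'
After iteration 2: c = 'o', chars = 'l'
After iteration 3: c = 'o', chars = 'l'
After iteration 4: c = 'p', chars = 'lp'
Loop ends.

Final answer: 'lp'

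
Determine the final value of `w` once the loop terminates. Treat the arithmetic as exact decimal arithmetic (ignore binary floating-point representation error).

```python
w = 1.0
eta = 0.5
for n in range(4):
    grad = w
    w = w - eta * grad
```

Let's trace through this code step by step.

Initialize: w = 1.0
Initialize: eta = 0.5
Entering loop: for n in range(4):
After iteration 1: n = 0, w = 0.5, grad = 1.0
After iteration 2: n = 1, w = 0.25, grad = 0.5
After iteration 3: n = 2, w = 0.125, grad = 0.25
After iteration 4: n = 3, w = 0.0625, grad = 0.125
Loop ends.

Final answer: 0.0625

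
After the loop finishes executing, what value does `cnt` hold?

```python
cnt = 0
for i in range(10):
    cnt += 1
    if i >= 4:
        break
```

Let's trace through this code step by step.

Initialize: cnt = 0
Entering loop: for i in range(10):
After iteration 1: i = 0, cnt = 1
After iteration 2: i = 1, cnt = 2
After iteration 3: i = 2, cnt = 3
After iteration 4: i = 3, cnt = 4
After iteration 5: i = 4, cnt = 5
Loop ends.

Final answer: 5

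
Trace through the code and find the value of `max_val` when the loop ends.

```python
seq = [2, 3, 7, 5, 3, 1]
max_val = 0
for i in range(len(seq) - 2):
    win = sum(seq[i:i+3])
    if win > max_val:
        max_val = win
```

Let's trace through this code step by step.

Initialize: seq = [2, 3, 7, 5, 3, 1]
Initialize: max_val = 0
Entering loop: for i in range(len(seq) - 2):
After iteration 1: i = 0, max_val = 12, win = 12
After iteration 2: i = 1, max_val = 15, win = 15
After iteration 3: i = 2, max_val = 15, win = 15
After iteration 4: i = 3, max_val = 15, win = 9
Loop ends.

Final answer: 15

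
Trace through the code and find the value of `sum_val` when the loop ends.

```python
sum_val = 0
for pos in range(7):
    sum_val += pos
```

Let's trace through this code step by step.

Initialize: sum_val = 0
Entering loop: for pos in range(7):
After iteration 1: pos = 0, sum_val = 0
After iteration 2: pos = 1, sum_val = 1
After iteration 3: pos = 2, sum_val = 3
After iteration 4: pos = 3, sum_val = 6
After iteration 5: pos = 4, sum_val = 10
After iteration 6: pos = 5, sum_val = 15
After iteration 7: pos = 6, sum_val = 21
Loop ends.

Final answer: 21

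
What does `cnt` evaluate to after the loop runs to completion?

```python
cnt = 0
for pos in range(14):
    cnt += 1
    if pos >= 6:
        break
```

Let's trace through this code step by step.

Initialize: cnt = 0
Entering loop: for pos in range(14):
After iteration 1: pos = 0, cnt = 1
After iteration 2: pos = 1, cnt = 2
After iteration 3: pos = 2, cnt = 3
After iteration 4: pos = 3, cnt = 4
After iteration 5: pos = 4, cnt = 5
After iteration 6: pos = 5, cnt = 6
After iteration 7: pos = 6, cnt = 7
Loop ends.

Final answer: 7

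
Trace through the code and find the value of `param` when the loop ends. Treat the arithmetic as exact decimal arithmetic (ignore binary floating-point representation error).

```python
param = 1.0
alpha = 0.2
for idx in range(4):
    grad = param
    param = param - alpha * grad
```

Let's trace through this code step by step.

Initialize: param = 1.0
Initialize: alpha = 0.2
Entering loop: for idx in range(4):
After iteration 1: idx = 0, param = 0.8, grad = 1.0
After iteration 2: idx = 1, param = 0.64, grad = 0.8
After iteration 3: idx = 2, param = 0.512, grad = 0.64
After iteration 4: idx = 3, param = 0.4096, grad = 0.512
Loop ends.

Final answer: 0.4096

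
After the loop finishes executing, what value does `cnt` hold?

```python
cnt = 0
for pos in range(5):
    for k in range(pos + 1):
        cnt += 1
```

Let's trace through this code step by step.

Initialize: cnt = 0
Entering loop: for pos in range(5):
After iteration 1: pos = 0, cnt = 1, k = 0
After iteration 2: pos = 1, cnt = 3, k = 1
After iteration 3: pos = 2, cnt = 6, k = 2
After iteration 4: pos = 3, cnt = 10, k = 3
After iteration 5: pos = 4, cnt = 15, k = 4
Loop ends.

Final answer: 15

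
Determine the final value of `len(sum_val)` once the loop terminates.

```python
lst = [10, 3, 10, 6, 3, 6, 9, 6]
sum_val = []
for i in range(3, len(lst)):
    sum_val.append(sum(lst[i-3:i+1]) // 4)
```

Let's trace through this code step by step.

Initialize: lst = [10, 3, 10, 6, 3, 6, 9, 6]
Initialize: sum_val = []
Entering loop: for i in range(3, len(lst)):
After iteration 1: i = 3, sum_val = [7]
After iteration 2: i = 4, sum_val = [7, 5]
After iteration 3: i = 5, sum_val = [7, 5, 6]
After iteration 4: i = 6, sum_val = [7, 5, 6, 6]
After iteration 5: i = 7, sum_val = [7, 5, 6, 6, 6]
Loop ends.
len(sum_val) = 5

Final answer: 5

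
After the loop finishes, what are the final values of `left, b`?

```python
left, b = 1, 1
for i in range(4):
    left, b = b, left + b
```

Let's trace through this code step by step.

Initialize: left = 1
Initialize: b = 1
Entering loop: for i in range(4):
After iteration 1: i = 0, left = 1, b = 2
After iteration 2: i = 1, left = 2, b = 3
After iteration 3: i = 2, left = 3, b = 5
After iteration 4: i = 3, left = 5, b = 8
Loop ends.

Final answer: 5, 8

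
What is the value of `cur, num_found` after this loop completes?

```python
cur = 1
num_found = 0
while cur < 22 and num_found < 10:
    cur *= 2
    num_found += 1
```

Let's trace through this code step by step.

Initialize: cur = 1
Initialize: num_found = 0
Entering loop: while cur < 22 and num_found < 10:
After iteration 1: cur = 2, num_found = 1
After iteration 2: cur = 4, num_found = 2
After iteration 3: cur = 8, num_found = 3
After iteration 4: cur = 16, num_found = 4
After iteration 5: cur = 32, num_found = 5
Loop ends.

Final answer: 32, 5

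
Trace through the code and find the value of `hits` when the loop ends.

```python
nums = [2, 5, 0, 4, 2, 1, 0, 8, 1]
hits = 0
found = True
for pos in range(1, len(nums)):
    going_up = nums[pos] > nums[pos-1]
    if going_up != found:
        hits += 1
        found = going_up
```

Let's trace through this code step by step.

Initialize: nums = [2, 5, 0, 4, 2, 1, 0, 8, 1]
Initialize: hits = 0
Initialize: found = True
Entering loop: for pos in range(1, len(nums)):
After iteration 1: pos = 1, hits = 0, found = True, going_up = True
After iteration 2: pos = 2, hits = 1, found = False, going_up = False
After iteration 3: pos = 3, hits = 2, found = True, going_up = True
After iteration 4: pos = 4, hits = 3, found = False, going_up = False
After iteration 5: pos = 5, hits = 3, found = False, going_up = False
After iteration 6: pos = 6, hits = 3, found = False, going_up = False
After iteration 7: pos = 7, hits = 4, found = True, going_up = True
After iteration 8: pos = 8, hits = 5, found = False, going_up = False
Loop ends.

Final answer: 5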